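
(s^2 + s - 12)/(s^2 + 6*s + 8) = (s - 3)/(s + 2)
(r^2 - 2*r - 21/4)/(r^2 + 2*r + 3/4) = (2*r - 7)/(2*r + 1)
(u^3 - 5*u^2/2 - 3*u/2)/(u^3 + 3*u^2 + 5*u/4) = 2*(u - 3)/(2*u + 5)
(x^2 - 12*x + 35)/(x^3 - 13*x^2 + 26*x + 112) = (x - 5)/(x^2 - 6*x - 16)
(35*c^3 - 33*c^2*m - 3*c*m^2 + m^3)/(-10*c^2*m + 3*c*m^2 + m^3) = (-7*c^2 + 8*c*m - m^2)/(m*(2*c - m))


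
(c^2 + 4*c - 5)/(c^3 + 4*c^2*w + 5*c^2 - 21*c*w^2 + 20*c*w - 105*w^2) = (1 - c)/(-c^2 - 4*c*w + 21*w^2)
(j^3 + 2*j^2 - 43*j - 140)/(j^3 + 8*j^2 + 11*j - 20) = (j - 7)/(j - 1)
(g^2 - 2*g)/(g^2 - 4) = g/(g + 2)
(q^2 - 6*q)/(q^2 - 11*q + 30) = q/(q - 5)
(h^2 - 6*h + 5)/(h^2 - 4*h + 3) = (h - 5)/(h - 3)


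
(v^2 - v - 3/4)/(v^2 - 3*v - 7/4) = (2*v - 3)/(2*v - 7)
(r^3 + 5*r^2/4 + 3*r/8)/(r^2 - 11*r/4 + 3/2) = r*(8*r^2 + 10*r + 3)/(2*(4*r^2 - 11*r + 6))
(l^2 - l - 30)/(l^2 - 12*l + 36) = (l + 5)/(l - 6)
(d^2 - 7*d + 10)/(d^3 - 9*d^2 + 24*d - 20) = 1/(d - 2)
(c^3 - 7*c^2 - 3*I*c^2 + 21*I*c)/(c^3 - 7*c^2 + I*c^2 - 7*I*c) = (c - 3*I)/(c + I)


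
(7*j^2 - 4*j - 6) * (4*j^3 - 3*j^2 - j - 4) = 28*j^5 - 37*j^4 - 19*j^3 - 6*j^2 + 22*j + 24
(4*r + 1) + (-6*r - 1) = -2*r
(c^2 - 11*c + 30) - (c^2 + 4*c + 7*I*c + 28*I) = -15*c - 7*I*c + 30 - 28*I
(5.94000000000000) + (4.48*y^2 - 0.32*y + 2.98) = 4.48*y^2 - 0.32*y + 8.92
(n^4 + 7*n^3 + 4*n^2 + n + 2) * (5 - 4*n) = -4*n^5 - 23*n^4 + 19*n^3 + 16*n^2 - 3*n + 10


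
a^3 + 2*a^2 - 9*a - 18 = (a - 3)*(a + 2)*(a + 3)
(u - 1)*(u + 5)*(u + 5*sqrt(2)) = u^3 + 4*u^2 + 5*sqrt(2)*u^2 - 5*u + 20*sqrt(2)*u - 25*sqrt(2)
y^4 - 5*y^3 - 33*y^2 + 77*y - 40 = (y - 8)*(y - 1)^2*(y + 5)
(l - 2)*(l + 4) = l^2 + 2*l - 8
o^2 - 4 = (o - 2)*(o + 2)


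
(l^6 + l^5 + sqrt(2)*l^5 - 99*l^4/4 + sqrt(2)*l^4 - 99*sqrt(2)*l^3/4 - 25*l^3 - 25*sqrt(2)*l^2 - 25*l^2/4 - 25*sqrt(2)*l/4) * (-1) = -l^6 - sqrt(2)*l^5 - l^5 - sqrt(2)*l^4 + 99*l^4/4 + 25*l^3 + 99*sqrt(2)*l^3/4 + 25*l^2/4 + 25*sqrt(2)*l^2 + 25*sqrt(2)*l/4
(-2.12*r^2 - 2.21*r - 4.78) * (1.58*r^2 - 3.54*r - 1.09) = -3.3496*r^4 + 4.013*r^3 + 2.5818*r^2 + 19.3301*r + 5.2102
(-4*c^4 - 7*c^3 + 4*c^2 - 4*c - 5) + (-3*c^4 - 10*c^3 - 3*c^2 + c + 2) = -7*c^4 - 17*c^3 + c^2 - 3*c - 3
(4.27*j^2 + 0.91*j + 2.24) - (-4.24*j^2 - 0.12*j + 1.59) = 8.51*j^2 + 1.03*j + 0.65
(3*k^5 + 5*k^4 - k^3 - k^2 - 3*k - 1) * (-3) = -9*k^5 - 15*k^4 + 3*k^3 + 3*k^2 + 9*k + 3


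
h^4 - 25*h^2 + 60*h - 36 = (h - 3)*(h - 2)*(h - 1)*(h + 6)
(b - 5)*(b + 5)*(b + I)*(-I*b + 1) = -I*b^4 + 2*b^3 + 26*I*b^2 - 50*b - 25*I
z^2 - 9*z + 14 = (z - 7)*(z - 2)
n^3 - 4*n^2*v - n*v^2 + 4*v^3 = (n - 4*v)*(n - v)*(n + v)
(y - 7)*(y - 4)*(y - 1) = y^3 - 12*y^2 + 39*y - 28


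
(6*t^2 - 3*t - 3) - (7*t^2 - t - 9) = -t^2 - 2*t + 6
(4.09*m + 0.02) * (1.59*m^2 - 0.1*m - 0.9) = 6.5031*m^3 - 0.3772*m^2 - 3.683*m - 0.018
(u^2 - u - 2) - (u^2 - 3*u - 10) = 2*u + 8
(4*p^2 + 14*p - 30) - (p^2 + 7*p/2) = 3*p^2 + 21*p/2 - 30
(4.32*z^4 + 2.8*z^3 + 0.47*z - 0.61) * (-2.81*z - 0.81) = -12.1392*z^5 - 11.3672*z^4 - 2.268*z^3 - 1.3207*z^2 + 1.3334*z + 0.4941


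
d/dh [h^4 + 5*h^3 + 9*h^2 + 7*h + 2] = 4*h^3 + 15*h^2 + 18*h + 7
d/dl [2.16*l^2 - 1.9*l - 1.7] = 4.32*l - 1.9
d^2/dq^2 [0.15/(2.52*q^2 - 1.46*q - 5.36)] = (1.90512*q^2 - 1.10376*q - 0.15*(5.04*q - 1.46)*(10.08*q - 2.92) - 4.05216)/(-2.52*q^2 + 1.46*q + 5.36)^3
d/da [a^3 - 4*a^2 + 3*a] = 3*a^2 - 8*a + 3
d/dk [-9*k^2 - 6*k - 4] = -18*k - 6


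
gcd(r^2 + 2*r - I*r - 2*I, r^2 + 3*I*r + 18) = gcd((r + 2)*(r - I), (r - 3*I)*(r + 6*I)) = 1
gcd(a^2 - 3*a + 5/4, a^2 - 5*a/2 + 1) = a - 1/2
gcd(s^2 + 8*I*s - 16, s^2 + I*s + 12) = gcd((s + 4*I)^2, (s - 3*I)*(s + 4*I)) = s + 4*I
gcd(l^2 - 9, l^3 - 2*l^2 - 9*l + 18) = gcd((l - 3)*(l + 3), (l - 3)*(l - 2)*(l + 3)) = l^2 - 9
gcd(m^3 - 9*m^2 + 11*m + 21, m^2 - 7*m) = m - 7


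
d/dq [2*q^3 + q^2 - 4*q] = 6*q^2 + 2*q - 4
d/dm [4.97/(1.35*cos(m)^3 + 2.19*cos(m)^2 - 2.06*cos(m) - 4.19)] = (20.1285*cos(m)^2 + 21.7686*cos(m) - 10.2382)*sin(m)/(1.35*cos(m)^3 + 2.19*cos(m)^2 - 2.06*cos(m) - 4.19)^2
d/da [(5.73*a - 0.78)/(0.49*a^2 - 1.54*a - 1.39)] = (-2.8077*a^2 + 0.7644*a - 9.1659)/(0.2401*a^4 - 1.5092*a^3 + 1.0094*a^2 + 4.2812*a + 1.9321)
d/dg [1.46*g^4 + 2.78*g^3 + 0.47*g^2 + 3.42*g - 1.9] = 5.84*g^3 + 8.34*g^2 + 0.94*g + 3.42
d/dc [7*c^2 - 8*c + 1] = 14*c - 8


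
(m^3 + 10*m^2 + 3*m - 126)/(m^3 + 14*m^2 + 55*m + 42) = (m - 3)/(m + 1)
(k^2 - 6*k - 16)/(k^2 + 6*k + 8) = (k - 8)/(k + 4)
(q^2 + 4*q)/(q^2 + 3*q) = (q + 4)/(q + 3)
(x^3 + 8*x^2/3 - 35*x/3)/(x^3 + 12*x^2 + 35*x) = (x - 7/3)/(x + 7)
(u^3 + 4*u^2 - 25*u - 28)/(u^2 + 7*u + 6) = (u^2 + 3*u - 28)/(u + 6)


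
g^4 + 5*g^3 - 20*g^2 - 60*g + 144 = (g - 3)*(g - 2)*(g + 4)*(g + 6)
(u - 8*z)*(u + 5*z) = u^2 - 3*u*z - 40*z^2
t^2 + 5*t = t*(t + 5)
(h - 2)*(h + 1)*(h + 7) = h^3 + 6*h^2 - 9*h - 14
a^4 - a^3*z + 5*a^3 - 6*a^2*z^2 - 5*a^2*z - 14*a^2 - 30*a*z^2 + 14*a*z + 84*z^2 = (a - 2)*(a + 7)*(a - 3*z)*(a + 2*z)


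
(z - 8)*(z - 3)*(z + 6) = z^3 - 5*z^2 - 42*z + 144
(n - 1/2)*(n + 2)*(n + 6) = n^3 + 15*n^2/2 + 8*n - 6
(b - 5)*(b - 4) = b^2 - 9*b + 20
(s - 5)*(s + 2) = s^2 - 3*s - 10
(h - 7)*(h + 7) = h^2 - 49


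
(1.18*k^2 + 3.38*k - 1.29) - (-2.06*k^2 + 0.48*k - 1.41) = 3.24*k^2 + 2.9*k + 0.12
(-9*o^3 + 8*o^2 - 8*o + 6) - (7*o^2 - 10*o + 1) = -9*o^3 + o^2 + 2*o + 5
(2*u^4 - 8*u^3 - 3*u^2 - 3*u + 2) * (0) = 0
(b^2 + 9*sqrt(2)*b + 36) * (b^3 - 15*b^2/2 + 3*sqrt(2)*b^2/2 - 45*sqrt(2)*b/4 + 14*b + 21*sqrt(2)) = b^5 - 15*b^4/2 + 21*sqrt(2)*b^4/2 - 315*sqrt(2)*b^3/4 + 77*b^3 - 945*b^2/2 + 201*sqrt(2)*b^2 - 405*sqrt(2)*b + 882*b + 756*sqrt(2)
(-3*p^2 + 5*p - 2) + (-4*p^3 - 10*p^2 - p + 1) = -4*p^3 - 13*p^2 + 4*p - 1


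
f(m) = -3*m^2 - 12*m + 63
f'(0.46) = -14.76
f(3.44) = -13.78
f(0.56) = 55.34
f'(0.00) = -12.00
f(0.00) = 63.00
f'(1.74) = -22.44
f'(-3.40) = 8.40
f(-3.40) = 69.12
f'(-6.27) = 25.62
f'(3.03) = -30.18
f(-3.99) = 63.12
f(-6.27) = 20.30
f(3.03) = -0.90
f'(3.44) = -32.64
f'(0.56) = -15.36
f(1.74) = 33.04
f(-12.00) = -225.00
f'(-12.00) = 60.00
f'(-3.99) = 11.94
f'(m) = -6*m - 12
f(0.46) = 56.85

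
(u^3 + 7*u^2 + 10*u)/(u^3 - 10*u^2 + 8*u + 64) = u*(u + 5)/(u^2 - 12*u + 32)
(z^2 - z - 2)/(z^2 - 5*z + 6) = (z + 1)/(z - 3)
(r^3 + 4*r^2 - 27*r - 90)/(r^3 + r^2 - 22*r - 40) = (r^2 + 9*r + 18)/(r^2 + 6*r + 8)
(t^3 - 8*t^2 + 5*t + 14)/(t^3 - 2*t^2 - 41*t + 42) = (t^2 - t - 2)/(t^2 + 5*t - 6)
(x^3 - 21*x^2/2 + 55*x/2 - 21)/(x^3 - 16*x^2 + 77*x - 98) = (x - 3/2)/(x - 7)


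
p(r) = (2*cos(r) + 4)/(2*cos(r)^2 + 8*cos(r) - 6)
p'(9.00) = 0.10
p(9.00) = -0.19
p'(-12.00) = 6.85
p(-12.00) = 2.62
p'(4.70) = -1.18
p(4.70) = -0.65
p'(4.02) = -0.26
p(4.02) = -0.26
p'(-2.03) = -0.40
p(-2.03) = -0.34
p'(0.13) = 0.54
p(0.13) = 1.53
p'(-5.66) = 10.56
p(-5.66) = 3.10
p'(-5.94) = 1.93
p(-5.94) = 1.78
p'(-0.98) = -52.76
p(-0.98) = -5.54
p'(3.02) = 0.03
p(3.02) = -0.17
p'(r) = (4*sin(r)*cos(r) + 8*sin(r))*(2*cos(r) + 4)/(2*cos(r)^2 + 8*cos(r) - 6)^2 - 2*sin(r)/(2*cos(r)^2 + 8*cos(r) - 6)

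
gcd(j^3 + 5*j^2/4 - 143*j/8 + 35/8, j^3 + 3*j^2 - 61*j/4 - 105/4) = j^2 + 3*j/2 - 35/2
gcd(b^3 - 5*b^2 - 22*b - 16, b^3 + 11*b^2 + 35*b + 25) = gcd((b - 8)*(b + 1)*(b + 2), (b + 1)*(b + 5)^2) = b + 1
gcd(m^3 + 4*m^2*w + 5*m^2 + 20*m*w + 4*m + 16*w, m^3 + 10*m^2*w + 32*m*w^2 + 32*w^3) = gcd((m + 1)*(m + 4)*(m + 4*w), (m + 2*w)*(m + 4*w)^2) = m + 4*w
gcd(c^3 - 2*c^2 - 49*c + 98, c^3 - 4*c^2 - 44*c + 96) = c - 2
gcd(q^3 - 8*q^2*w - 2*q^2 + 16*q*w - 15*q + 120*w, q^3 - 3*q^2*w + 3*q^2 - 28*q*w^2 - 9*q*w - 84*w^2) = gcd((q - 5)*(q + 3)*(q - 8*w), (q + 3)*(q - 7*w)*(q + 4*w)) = q + 3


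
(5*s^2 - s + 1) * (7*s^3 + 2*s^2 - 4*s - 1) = 35*s^5 + 3*s^4 - 15*s^3 + s^2 - 3*s - 1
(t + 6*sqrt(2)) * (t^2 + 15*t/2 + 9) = t^3 + 15*t^2/2 + 6*sqrt(2)*t^2 + 9*t + 45*sqrt(2)*t + 54*sqrt(2)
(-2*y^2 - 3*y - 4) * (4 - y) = 2*y^3 - 5*y^2 - 8*y - 16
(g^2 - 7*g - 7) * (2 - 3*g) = -3*g^3 + 23*g^2 + 7*g - 14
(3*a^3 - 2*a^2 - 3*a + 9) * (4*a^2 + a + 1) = 12*a^5 - 5*a^4 - 11*a^3 + 31*a^2 + 6*a + 9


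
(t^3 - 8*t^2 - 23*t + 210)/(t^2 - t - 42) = (t^2 - t - 30)/(t + 6)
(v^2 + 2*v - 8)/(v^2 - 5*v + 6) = (v + 4)/(v - 3)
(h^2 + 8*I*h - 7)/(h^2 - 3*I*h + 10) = (h^2 + 8*I*h - 7)/(h^2 - 3*I*h + 10)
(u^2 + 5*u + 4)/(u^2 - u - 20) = (u + 1)/(u - 5)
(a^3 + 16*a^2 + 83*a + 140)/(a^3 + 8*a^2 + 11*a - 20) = (a + 7)/(a - 1)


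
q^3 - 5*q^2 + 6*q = q*(q - 3)*(q - 2)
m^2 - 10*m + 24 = (m - 6)*(m - 4)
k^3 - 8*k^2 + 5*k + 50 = (k - 5)^2*(k + 2)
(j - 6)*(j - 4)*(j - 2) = j^3 - 12*j^2 + 44*j - 48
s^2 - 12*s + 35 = (s - 7)*(s - 5)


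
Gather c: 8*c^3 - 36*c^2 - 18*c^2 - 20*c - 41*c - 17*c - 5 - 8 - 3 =8*c^3 - 54*c^2 - 78*c - 16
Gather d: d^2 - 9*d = d^2 - 9*d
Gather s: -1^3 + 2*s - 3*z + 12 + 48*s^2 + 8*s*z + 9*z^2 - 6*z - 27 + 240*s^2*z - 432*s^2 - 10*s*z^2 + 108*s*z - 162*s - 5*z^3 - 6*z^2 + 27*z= s^2*(240*z - 384) + s*(-10*z^2 + 116*z - 160) - 5*z^3 + 3*z^2 + 18*z - 16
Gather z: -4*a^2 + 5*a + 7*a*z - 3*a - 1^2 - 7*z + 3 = -4*a^2 + 2*a + z*(7*a - 7) + 2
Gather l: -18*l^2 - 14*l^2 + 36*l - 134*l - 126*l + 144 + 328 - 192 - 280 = -32*l^2 - 224*l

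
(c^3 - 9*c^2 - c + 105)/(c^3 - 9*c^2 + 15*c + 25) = (c^2 - 4*c - 21)/(c^2 - 4*c - 5)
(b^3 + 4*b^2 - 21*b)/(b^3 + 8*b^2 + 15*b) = (b^2 + 4*b - 21)/(b^2 + 8*b + 15)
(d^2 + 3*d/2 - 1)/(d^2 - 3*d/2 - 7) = (2*d - 1)/(2*d - 7)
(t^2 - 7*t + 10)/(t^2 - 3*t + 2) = (t - 5)/(t - 1)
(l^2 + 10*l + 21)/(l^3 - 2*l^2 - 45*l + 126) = (l + 3)/(l^2 - 9*l + 18)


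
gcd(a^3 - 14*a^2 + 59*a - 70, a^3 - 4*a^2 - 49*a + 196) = a - 7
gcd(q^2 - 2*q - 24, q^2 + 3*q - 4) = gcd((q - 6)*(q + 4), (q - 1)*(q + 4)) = q + 4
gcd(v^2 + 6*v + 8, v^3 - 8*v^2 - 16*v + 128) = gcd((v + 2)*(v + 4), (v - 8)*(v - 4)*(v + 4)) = v + 4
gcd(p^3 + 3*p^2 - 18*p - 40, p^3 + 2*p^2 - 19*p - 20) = p^2 + p - 20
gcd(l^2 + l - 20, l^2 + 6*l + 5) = l + 5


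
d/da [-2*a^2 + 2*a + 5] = 2 - 4*a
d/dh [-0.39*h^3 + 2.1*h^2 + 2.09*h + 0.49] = -1.17*h^2 + 4.2*h + 2.09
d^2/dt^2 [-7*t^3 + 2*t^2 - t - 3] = 4 - 42*t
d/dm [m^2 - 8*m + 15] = 2*m - 8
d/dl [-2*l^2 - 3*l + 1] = -4*l - 3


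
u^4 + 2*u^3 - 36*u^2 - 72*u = u*(u - 6)*(u + 2)*(u + 6)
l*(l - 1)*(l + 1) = l^3 - l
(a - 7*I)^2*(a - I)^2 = a^4 - 16*I*a^3 - 78*a^2 + 112*I*a + 49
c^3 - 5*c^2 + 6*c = c*(c - 3)*(c - 2)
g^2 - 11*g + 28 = (g - 7)*(g - 4)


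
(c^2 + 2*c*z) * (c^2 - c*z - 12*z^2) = c^4 + c^3*z - 14*c^2*z^2 - 24*c*z^3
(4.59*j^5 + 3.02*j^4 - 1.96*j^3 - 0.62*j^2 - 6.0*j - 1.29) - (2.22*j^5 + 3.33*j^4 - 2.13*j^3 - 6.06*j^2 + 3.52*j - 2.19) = 2.37*j^5 - 0.31*j^4 + 0.17*j^3 + 5.44*j^2 - 9.52*j + 0.9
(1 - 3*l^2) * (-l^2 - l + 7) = 3*l^4 + 3*l^3 - 22*l^2 - l + 7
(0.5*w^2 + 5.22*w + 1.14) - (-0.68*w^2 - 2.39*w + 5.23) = 1.18*w^2 + 7.61*w - 4.09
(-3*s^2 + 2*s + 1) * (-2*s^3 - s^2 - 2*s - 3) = 6*s^5 - s^4 + 2*s^3 + 4*s^2 - 8*s - 3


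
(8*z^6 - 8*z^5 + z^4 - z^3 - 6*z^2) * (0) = 0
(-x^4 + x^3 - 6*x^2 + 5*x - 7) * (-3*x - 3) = 3*x^5 + 15*x^3 + 3*x^2 + 6*x + 21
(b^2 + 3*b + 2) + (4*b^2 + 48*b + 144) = 5*b^2 + 51*b + 146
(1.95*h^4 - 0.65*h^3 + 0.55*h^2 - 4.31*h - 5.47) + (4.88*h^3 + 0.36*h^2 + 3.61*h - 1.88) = 1.95*h^4 + 4.23*h^3 + 0.91*h^2 - 0.7*h - 7.35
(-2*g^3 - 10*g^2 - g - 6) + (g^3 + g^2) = -g^3 - 9*g^2 - g - 6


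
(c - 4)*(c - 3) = c^2 - 7*c + 12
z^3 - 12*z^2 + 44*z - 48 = (z - 6)*(z - 4)*(z - 2)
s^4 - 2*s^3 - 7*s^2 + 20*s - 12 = (s - 2)^2*(s - 1)*(s + 3)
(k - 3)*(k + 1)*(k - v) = k^3 - k^2*v - 2*k^2 + 2*k*v - 3*k + 3*v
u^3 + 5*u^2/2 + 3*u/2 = u*(u + 1)*(u + 3/2)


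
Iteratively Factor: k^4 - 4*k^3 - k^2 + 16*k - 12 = (k - 2)*(k^3 - 2*k^2 - 5*k + 6) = (k - 2)*(k - 1)*(k^2 - k - 6) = (k - 3)*(k - 2)*(k - 1)*(k + 2)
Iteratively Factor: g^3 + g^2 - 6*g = (g + 3)*(g^2 - 2*g) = (g - 2)*(g + 3)*(g)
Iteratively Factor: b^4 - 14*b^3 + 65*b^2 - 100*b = (b)*(b^3 - 14*b^2 + 65*b - 100) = b*(b - 5)*(b^2 - 9*b + 20) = b*(b - 5)^2*(b - 4)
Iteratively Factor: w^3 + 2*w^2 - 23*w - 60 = (w + 3)*(w^2 - w - 20) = (w + 3)*(w + 4)*(w - 5)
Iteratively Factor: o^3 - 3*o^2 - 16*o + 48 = (o - 3)*(o^2 - 16) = (o - 4)*(o - 3)*(o + 4)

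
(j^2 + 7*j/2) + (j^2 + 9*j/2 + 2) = 2*j^2 + 8*j + 2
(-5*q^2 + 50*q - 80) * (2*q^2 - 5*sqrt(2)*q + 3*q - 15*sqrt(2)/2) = -10*q^4 + 25*sqrt(2)*q^3 + 85*q^3 - 425*sqrt(2)*q^2/2 - 10*q^2 - 240*q + 25*sqrt(2)*q + 600*sqrt(2)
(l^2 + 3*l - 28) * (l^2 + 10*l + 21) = l^4 + 13*l^3 + 23*l^2 - 217*l - 588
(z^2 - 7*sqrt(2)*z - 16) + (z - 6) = z^2 - 7*sqrt(2)*z + z - 22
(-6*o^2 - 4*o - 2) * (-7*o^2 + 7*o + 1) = 42*o^4 - 14*o^3 - 20*o^2 - 18*o - 2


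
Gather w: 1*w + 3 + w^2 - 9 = w^2 + w - 6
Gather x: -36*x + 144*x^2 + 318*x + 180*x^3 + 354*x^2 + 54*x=180*x^3 + 498*x^2 + 336*x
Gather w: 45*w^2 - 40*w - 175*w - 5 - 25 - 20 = 45*w^2 - 215*w - 50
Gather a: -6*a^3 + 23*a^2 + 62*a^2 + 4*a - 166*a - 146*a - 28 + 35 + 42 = -6*a^3 + 85*a^2 - 308*a + 49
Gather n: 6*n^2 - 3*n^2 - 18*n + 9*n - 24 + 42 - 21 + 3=3*n^2 - 9*n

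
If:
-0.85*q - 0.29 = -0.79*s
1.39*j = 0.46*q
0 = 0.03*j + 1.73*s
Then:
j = -0.11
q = -0.34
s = 0.00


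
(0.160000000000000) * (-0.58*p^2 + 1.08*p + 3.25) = -0.0928*p^2 + 0.1728*p + 0.52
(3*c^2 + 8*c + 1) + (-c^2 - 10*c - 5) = 2*c^2 - 2*c - 4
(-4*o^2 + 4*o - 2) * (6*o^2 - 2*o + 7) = -24*o^4 + 32*o^3 - 48*o^2 + 32*o - 14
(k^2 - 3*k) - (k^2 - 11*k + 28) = 8*k - 28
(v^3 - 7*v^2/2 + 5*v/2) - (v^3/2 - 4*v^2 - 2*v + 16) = v^3/2 + v^2/2 + 9*v/2 - 16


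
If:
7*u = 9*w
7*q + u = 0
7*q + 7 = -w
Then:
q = -9/2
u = 63/2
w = 49/2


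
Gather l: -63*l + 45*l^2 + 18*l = 45*l^2 - 45*l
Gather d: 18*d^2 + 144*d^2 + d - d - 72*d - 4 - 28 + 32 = 162*d^2 - 72*d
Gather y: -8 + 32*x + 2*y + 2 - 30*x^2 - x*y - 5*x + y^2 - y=-30*x^2 + 27*x + y^2 + y*(1 - x) - 6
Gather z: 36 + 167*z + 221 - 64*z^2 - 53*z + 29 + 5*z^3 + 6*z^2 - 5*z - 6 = 5*z^3 - 58*z^2 + 109*z + 280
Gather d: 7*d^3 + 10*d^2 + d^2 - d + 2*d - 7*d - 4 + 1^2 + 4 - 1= 7*d^3 + 11*d^2 - 6*d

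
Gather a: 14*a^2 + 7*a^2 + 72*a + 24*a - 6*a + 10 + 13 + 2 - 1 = 21*a^2 + 90*a + 24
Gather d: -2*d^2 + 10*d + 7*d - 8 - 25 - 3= -2*d^2 + 17*d - 36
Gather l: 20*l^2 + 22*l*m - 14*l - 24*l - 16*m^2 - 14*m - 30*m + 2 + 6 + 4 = 20*l^2 + l*(22*m - 38) - 16*m^2 - 44*m + 12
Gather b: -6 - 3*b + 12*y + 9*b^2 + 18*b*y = 9*b^2 + b*(18*y - 3) + 12*y - 6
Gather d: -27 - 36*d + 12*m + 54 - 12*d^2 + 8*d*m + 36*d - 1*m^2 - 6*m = -12*d^2 + 8*d*m - m^2 + 6*m + 27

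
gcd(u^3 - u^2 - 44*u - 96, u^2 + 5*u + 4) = u + 4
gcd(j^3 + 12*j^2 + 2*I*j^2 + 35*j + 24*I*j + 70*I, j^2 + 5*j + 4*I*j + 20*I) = j + 5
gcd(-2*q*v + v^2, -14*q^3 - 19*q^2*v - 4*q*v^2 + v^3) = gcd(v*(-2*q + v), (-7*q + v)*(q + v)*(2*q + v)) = 1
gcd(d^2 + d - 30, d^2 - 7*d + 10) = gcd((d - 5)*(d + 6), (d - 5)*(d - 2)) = d - 5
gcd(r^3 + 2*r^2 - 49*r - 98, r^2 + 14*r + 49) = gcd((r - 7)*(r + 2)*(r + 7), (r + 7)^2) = r + 7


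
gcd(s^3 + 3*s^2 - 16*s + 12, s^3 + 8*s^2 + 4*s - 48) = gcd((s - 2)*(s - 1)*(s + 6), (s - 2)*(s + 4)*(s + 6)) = s^2 + 4*s - 12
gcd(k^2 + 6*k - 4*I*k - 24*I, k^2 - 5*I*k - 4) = k - 4*I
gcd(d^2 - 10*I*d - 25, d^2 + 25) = d - 5*I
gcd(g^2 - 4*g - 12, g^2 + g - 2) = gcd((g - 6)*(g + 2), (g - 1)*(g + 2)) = g + 2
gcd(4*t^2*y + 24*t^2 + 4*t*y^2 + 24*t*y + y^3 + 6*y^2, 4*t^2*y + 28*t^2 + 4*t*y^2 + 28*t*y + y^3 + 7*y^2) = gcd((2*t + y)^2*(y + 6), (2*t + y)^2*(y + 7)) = 4*t^2 + 4*t*y + y^2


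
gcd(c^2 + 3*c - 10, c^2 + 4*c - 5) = c + 5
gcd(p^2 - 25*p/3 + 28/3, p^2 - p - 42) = p - 7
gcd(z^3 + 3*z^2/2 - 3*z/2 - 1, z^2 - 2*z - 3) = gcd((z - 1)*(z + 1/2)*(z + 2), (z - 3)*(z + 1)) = 1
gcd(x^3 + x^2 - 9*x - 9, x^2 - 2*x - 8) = 1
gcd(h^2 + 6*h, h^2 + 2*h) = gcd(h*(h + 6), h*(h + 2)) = h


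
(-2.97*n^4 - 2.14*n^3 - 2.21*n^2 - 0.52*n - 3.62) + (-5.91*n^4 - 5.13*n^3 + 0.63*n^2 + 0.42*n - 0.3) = -8.88*n^4 - 7.27*n^3 - 1.58*n^2 - 0.1*n - 3.92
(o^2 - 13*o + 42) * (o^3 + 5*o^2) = o^5 - 8*o^4 - 23*o^3 + 210*o^2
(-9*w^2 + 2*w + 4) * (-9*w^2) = 81*w^4 - 18*w^3 - 36*w^2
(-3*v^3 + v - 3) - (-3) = -3*v^3 + v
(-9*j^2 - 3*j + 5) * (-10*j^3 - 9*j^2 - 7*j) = 90*j^5 + 111*j^4 + 40*j^3 - 24*j^2 - 35*j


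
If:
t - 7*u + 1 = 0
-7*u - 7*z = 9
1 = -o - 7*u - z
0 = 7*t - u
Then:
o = -33/56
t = 1/48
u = 7/48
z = -481/336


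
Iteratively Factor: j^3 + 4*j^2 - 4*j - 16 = (j + 4)*(j^2 - 4) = (j + 2)*(j + 4)*(j - 2)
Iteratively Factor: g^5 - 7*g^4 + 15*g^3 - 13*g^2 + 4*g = (g)*(g^4 - 7*g^3 + 15*g^2 - 13*g + 4) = g*(g - 1)*(g^3 - 6*g^2 + 9*g - 4) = g*(g - 1)^2*(g^2 - 5*g + 4) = g*(g - 4)*(g - 1)^2*(g - 1)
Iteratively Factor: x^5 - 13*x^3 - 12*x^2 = (x)*(x^4 - 13*x^2 - 12*x) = x^2*(x^3 - 13*x - 12) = x^2*(x + 1)*(x^2 - x - 12) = x^2*(x - 4)*(x + 1)*(x + 3)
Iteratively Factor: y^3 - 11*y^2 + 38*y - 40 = (y - 5)*(y^2 - 6*y + 8) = (y - 5)*(y - 2)*(y - 4)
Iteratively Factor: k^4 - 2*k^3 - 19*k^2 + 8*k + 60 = (k + 3)*(k^3 - 5*k^2 - 4*k + 20) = (k - 2)*(k + 3)*(k^2 - 3*k - 10) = (k - 5)*(k - 2)*(k + 3)*(k + 2)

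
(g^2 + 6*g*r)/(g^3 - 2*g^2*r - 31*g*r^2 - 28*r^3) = g*(-g - 6*r)/(-g^3 + 2*g^2*r + 31*g*r^2 + 28*r^3)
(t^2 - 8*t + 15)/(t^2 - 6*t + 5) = (t - 3)/(t - 1)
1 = 1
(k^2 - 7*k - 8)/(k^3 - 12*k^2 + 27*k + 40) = 1/(k - 5)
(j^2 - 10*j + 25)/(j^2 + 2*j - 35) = (j - 5)/(j + 7)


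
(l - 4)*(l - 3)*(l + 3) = l^3 - 4*l^2 - 9*l + 36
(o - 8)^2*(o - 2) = o^3 - 18*o^2 + 96*o - 128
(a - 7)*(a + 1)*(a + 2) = a^3 - 4*a^2 - 19*a - 14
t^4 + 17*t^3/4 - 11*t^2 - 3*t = t*(t - 2)*(t + 1/4)*(t + 6)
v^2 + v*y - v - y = (v - 1)*(v + y)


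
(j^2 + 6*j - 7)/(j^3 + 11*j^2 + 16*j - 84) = (j - 1)/(j^2 + 4*j - 12)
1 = 1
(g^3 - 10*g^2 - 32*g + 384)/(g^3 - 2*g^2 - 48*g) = (g - 8)/g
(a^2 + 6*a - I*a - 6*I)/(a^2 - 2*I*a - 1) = (a + 6)/(a - I)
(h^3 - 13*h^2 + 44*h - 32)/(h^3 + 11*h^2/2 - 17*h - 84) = 2*(h^2 - 9*h + 8)/(2*h^2 + 19*h + 42)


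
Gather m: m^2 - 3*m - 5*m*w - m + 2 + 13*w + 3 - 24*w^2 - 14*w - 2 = m^2 + m*(-5*w - 4) - 24*w^2 - w + 3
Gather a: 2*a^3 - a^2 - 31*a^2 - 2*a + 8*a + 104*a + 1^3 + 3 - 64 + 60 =2*a^3 - 32*a^2 + 110*a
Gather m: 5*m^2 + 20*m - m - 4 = 5*m^2 + 19*m - 4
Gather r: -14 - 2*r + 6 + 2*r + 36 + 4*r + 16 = 4*r + 44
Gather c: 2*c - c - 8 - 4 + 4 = c - 8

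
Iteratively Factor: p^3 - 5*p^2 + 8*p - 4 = (p - 2)*(p^2 - 3*p + 2) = (p - 2)*(p - 1)*(p - 2)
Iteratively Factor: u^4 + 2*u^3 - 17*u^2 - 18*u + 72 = (u + 3)*(u^3 - u^2 - 14*u + 24) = (u - 3)*(u + 3)*(u^2 + 2*u - 8) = (u - 3)*(u - 2)*(u + 3)*(u + 4)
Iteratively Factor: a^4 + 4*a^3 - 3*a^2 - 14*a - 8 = (a + 1)*(a^3 + 3*a^2 - 6*a - 8) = (a + 1)^2*(a^2 + 2*a - 8) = (a + 1)^2*(a + 4)*(a - 2)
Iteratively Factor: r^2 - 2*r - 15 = (r + 3)*(r - 5)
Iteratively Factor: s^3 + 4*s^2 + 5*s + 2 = (s + 2)*(s^2 + 2*s + 1) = (s + 1)*(s + 2)*(s + 1)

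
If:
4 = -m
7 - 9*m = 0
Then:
No Solution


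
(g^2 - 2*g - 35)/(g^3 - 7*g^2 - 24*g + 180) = (g - 7)/(g^2 - 12*g + 36)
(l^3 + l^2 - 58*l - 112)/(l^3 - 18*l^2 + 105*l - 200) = (l^2 + 9*l + 14)/(l^2 - 10*l + 25)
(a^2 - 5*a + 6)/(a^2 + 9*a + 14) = (a^2 - 5*a + 6)/(a^2 + 9*a + 14)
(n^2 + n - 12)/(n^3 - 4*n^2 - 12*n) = (-n^2 - n + 12)/(n*(-n^2 + 4*n + 12))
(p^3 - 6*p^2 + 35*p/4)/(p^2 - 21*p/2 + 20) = p*(2*p - 7)/(2*(p - 8))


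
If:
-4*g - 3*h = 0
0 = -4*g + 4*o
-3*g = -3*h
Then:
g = 0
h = 0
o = 0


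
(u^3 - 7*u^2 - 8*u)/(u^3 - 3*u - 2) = u*(u - 8)/(u^2 - u - 2)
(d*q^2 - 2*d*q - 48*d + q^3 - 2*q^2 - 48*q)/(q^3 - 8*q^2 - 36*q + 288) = (d + q)/(q - 6)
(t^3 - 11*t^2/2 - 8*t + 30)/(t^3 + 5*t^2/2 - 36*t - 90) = (t - 2)/(t + 6)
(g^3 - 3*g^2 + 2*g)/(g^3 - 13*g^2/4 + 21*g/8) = 8*(g^2 - 3*g + 2)/(8*g^2 - 26*g + 21)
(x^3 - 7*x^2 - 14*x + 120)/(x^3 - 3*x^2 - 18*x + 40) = (x - 6)/(x - 2)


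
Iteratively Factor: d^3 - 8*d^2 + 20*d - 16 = (d - 4)*(d^2 - 4*d + 4) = (d - 4)*(d - 2)*(d - 2)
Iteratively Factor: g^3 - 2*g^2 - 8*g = (g - 4)*(g^2 + 2*g) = g*(g - 4)*(g + 2)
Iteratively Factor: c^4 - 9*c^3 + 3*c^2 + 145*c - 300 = (c - 5)*(c^3 - 4*c^2 - 17*c + 60) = (c - 5)*(c - 3)*(c^2 - c - 20) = (c - 5)*(c - 3)*(c + 4)*(c - 5)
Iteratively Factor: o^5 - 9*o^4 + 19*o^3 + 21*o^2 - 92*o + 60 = (o + 2)*(o^4 - 11*o^3 + 41*o^2 - 61*o + 30) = (o - 2)*(o + 2)*(o^3 - 9*o^2 + 23*o - 15) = (o - 2)*(o - 1)*(o + 2)*(o^2 - 8*o + 15) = (o - 3)*(o - 2)*(o - 1)*(o + 2)*(o - 5)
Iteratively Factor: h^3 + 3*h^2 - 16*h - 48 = (h + 4)*(h^2 - h - 12) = (h - 4)*(h + 4)*(h + 3)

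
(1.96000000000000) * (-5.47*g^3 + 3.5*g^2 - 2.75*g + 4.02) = -10.7212*g^3 + 6.86*g^2 - 5.39*g + 7.8792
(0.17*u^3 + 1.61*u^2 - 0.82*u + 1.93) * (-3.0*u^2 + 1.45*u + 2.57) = -0.51*u^5 - 4.5835*u^4 + 5.2314*u^3 - 2.8413*u^2 + 0.6911*u + 4.9601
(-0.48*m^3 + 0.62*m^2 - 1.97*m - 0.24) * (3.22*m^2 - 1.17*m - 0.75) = -1.5456*m^5 + 2.558*m^4 - 6.7088*m^3 + 1.0671*m^2 + 1.7583*m + 0.18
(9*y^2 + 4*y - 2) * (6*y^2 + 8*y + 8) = 54*y^4 + 96*y^3 + 92*y^2 + 16*y - 16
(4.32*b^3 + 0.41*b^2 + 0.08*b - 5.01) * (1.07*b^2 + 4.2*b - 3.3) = 4.6224*b^5 + 18.5827*b^4 - 12.4484*b^3 - 6.3777*b^2 - 21.306*b + 16.533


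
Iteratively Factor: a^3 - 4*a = (a - 2)*(a^2 + 2*a) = (a - 2)*(a + 2)*(a)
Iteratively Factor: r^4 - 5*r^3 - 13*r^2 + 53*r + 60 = (r - 4)*(r^3 - r^2 - 17*r - 15) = (r - 4)*(r + 3)*(r^2 - 4*r - 5) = (r - 5)*(r - 4)*(r + 3)*(r + 1)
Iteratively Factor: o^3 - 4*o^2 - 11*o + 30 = (o + 3)*(o^2 - 7*o + 10) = (o - 5)*(o + 3)*(o - 2)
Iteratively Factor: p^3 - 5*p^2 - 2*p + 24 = (p + 2)*(p^2 - 7*p + 12) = (p - 3)*(p + 2)*(p - 4)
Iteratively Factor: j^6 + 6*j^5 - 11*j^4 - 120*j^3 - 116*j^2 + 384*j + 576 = (j - 2)*(j^5 + 8*j^4 + 5*j^3 - 110*j^2 - 336*j - 288) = (j - 2)*(j + 3)*(j^4 + 5*j^3 - 10*j^2 - 80*j - 96) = (j - 2)*(j + 2)*(j + 3)*(j^3 + 3*j^2 - 16*j - 48) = (j - 2)*(j + 2)*(j + 3)*(j + 4)*(j^2 - j - 12) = (j - 4)*(j - 2)*(j + 2)*(j + 3)*(j + 4)*(j + 3)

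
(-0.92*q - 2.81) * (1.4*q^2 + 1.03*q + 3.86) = -1.288*q^3 - 4.8816*q^2 - 6.4455*q - 10.8466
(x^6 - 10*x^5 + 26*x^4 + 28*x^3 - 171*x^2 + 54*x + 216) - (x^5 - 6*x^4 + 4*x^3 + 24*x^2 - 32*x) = x^6 - 11*x^5 + 32*x^4 + 24*x^3 - 195*x^2 + 86*x + 216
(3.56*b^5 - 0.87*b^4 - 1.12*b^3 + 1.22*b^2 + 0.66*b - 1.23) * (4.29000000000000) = 15.2724*b^5 - 3.7323*b^4 - 4.8048*b^3 + 5.2338*b^2 + 2.8314*b - 5.2767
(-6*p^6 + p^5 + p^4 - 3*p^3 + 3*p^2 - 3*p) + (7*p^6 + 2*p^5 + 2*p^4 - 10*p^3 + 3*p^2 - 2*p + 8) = p^6 + 3*p^5 + 3*p^4 - 13*p^3 + 6*p^2 - 5*p + 8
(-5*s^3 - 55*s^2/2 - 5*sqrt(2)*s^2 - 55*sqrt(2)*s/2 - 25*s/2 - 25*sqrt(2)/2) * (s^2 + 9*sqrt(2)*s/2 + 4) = -5*s^5 - 55*sqrt(2)*s^4/2 - 55*s^4/2 - 605*sqrt(2)*s^3/4 - 155*s^3/2 - 715*s^2/2 - 355*sqrt(2)*s^2/4 - 325*s/2 - 110*sqrt(2)*s - 50*sqrt(2)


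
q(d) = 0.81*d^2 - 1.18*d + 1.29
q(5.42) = 18.69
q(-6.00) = 37.53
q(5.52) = 19.46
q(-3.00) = 12.12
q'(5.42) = 7.60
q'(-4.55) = -8.55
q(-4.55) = 23.43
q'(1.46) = 1.19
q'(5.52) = 7.76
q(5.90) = 22.52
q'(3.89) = 5.12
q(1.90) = 1.97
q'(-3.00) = -6.04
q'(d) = 1.62*d - 1.18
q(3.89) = 8.96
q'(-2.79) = -5.70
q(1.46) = 1.29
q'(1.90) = 1.90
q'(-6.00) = -10.90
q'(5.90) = 8.38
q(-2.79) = 10.89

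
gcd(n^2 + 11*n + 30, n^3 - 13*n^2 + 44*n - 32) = 1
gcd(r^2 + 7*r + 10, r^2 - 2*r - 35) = r + 5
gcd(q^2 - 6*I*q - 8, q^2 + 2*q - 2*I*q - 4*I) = q - 2*I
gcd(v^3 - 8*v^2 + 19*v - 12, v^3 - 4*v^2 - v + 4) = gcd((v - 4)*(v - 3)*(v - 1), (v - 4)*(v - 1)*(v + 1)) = v^2 - 5*v + 4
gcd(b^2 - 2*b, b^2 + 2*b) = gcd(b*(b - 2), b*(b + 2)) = b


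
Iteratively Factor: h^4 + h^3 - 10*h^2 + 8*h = (h - 2)*(h^3 + 3*h^2 - 4*h) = (h - 2)*(h - 1)*(h^2 + 4*h) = (h - 2)*(h - 1)*(h + 4)*(h)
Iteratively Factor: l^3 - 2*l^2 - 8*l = (l - 4)*(l^2 + 2*l) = (l - 4)*(l + 2)*(l)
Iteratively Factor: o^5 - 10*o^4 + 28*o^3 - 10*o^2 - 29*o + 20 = (o - 1)*(o^4 - 9*o^3 + 19*o^2 + 9*o - 20) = (o - 1)*(o + 1)*(o^3 - 10*o^2 + 29*o - 20) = (o - 1)^2*(o + 1)*(o^2 - 9*o + 20) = (o - 5)*(o - 1)^2*(o + 1)*(o - 4)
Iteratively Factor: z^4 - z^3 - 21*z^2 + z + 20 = (z - 5)*(z^3 + 4*z^2 - z - 4) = (z - 5)*(z + 4)*(z^2 - 1) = (z - 5)*(z - 1)*(z + 4)*(z + 1)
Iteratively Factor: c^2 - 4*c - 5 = (c - 5)*(c + 1)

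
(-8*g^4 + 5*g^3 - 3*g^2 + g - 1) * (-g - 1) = 8*g^5 + 3*g^4 - 2*g^3 + 2*g^2 + 1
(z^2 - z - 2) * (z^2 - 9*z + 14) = z^4 - 10*z^3 + 21*z^2 + 4*z - 28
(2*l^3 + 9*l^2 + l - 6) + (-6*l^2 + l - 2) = 2*l^3 + 3*l^2 + 2*l - 8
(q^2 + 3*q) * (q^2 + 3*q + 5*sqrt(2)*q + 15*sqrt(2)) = q^4 + 6*q^3 + 5*sqrt(2)*q^3 + 9*q^2 + 30*sqrt(2)*q^2 + 45*sqrt(2)*q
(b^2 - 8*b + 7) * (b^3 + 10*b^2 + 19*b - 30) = b^5 + 2*b^4 - 54*b^3 - 112*b^2 + 373*b - 210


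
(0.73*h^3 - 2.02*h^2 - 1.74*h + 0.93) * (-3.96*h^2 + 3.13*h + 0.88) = -2.8908*h^5 + 10.2841*h^4 + 1.2102*h^3 - 10.9066*h^2 + 1.3797*h + 0.8184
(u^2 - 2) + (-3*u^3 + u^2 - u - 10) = -3*u^3 + 2*u^2 - u - 12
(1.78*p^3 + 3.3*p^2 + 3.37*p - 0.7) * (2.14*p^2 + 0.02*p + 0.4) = 3.8092*p^5 + 7.0976*p^4 + 7.9898*p^3 - 0.1106*p^2 + 1.334*p - 0.28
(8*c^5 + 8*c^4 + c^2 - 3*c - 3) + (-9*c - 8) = 8*c^5 + 8*c^4 + c^2 - 12*c - 11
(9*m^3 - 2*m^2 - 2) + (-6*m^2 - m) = 9*m^3 - 8*m^2 - m - 2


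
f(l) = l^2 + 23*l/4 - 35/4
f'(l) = 2*l + 23/4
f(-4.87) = -13.04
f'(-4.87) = -3.99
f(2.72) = 14.29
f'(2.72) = 11.19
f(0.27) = -7.12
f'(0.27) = 6.29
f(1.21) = -0.33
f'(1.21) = 8.17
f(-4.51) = -14.34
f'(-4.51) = -3.27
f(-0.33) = -10.54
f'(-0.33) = 5.09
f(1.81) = 4.93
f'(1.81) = 9.37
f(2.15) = 8.24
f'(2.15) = 10.05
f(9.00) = 124.00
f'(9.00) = 23.75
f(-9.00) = 20.50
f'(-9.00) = -12.25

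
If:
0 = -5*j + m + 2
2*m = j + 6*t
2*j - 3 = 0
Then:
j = 3/2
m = 11/2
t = 19/12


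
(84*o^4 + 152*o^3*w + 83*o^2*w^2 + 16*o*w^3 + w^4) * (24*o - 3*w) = 2016*o^5 + 3396*o^4*w + 1536*o^3*w^2 + 135*o^2*w^3 - 24*o*w^4 - 3*w^5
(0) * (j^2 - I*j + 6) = 0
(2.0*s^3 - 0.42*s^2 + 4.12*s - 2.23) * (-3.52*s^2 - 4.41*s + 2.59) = -7.04*s^5 - 7.3416*s^4 - 7.4702*s^3 - 11.4074*s^2 + 20.5051*s - 5.7757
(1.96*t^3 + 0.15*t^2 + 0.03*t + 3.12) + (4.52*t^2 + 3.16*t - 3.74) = 1.96*t^3 + 4.67*t^2 + 3.19*t - 0.62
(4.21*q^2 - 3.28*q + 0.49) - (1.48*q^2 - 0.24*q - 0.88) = 2.73*q^2 - 3.04*q + 1.37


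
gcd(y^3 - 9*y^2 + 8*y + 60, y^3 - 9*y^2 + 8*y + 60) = y^3 - 9*y^2 + 8*y + 60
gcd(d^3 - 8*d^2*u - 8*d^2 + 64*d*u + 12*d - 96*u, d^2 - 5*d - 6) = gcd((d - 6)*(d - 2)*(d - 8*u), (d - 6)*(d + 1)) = d - 6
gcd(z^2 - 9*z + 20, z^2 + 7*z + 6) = 1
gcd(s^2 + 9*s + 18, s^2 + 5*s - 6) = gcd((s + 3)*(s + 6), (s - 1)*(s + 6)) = s + 6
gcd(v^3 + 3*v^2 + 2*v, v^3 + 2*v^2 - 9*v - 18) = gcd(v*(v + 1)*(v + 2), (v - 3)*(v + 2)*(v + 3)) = v + 2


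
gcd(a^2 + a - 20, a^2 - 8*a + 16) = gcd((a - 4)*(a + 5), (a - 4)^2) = a - 4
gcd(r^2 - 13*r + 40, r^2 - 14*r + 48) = r - 8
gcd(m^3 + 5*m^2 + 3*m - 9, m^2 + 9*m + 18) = m + 3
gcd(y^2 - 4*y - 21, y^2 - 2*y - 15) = y + 3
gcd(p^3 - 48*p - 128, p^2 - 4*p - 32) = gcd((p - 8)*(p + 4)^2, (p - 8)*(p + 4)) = p^2 - 4*p - 32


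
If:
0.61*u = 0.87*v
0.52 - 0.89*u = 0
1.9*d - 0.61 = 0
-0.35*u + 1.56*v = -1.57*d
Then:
No Solution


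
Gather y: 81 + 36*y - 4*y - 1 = 32*y + 80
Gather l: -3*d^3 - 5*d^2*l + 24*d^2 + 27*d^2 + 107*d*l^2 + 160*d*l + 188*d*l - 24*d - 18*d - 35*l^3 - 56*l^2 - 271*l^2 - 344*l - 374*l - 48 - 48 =-3*d^3 + 51*d^2 - 42*d - 35*l^3 + l^2*(107*d - 327) + l*(-5*d^2 + 348*d - 718) - 96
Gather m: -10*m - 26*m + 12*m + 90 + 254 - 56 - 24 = 264 - 24*m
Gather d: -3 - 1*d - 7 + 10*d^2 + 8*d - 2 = 10*d^2 + 7*d - 12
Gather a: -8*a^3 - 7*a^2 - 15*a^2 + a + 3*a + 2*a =-8*a^3 - 22*a^2 + 6*a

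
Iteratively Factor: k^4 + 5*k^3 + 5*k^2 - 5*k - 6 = (k + 1)*(k^3 + 4*k^2 + k - 6) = (k + 1)*(k + 3)*(k^2 + k - 2) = (k - 1)*(k + 1)*(k + 3)*(k + 2)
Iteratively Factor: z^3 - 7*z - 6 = (z + 2)*(z^2 - 2*z - 3) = (z + 1)*(z + 2)*(z - 3)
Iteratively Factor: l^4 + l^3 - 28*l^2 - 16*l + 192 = (l - 3)*(l^3 + 4*l^2 - 16*l - 64) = (l - 3)*(l + 4)*(l^2 - 16) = (l - 3)*(l + 4)^2*(l - 4)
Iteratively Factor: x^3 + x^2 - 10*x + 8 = (x + 4)*(x^2 - 3*x + 2) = (x - 1)*(x + 4)*(x - 2)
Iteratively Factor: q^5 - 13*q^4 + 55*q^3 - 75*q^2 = (q - 5)*(q^4 - 8*q^3 + 15*q^2) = (q - 5)^2*(q^3 - 3*q^2) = q*(q - 5)^2*(q^2 - 3*q) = q*(q - 5)^2*(q - 3)*(q)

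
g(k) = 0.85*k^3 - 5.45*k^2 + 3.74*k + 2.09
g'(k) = 2.55*k^2 - 10.9*k + 3.74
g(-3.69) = -128.63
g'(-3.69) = 78.68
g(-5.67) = -349.27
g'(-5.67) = 147.52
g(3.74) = -15.69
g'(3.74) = -1.36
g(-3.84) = -140.76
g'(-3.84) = 83.20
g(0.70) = 2.33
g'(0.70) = -2.64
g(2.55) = -9.72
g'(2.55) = -7.47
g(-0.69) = -3.36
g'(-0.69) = 12.48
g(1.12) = 0.64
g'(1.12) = -5.27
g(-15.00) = -4149.01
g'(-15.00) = 740.99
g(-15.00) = -4149.01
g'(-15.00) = 740.99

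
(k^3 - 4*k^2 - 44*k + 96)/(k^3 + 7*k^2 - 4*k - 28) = (k^2 - 2*k - 48)/(k^2 + 9*k + 14)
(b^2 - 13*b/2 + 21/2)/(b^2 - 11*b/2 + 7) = (b - 3)/(b - 2)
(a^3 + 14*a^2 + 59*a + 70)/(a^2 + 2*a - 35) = (a^2 + 7*a + 10)/(a - 5)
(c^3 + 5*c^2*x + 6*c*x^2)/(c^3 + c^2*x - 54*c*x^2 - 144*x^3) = c*(-c - 2*x)/(-c^2 + 2*c*x + 48*x^2)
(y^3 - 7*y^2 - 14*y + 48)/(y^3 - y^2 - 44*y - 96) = (y - 2)/(y + 4)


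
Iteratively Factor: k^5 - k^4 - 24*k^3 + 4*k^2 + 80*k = (k - 5)*(k^4 + 4*k^3 - 4*k^2 - 16*k) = (k - 5)*(k + 2)*(k^3 + 2*k^2 - 8*k) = (k - 5)*(k - 2)*(k + 2)*(k^2 + 4*k) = k*(k - 5)*(k - 2)*(k + 2)*(k + 4)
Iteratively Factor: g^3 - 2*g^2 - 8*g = (g + 2)*(g^2 - 4*g) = (g - 4)*(g + 2)*(g)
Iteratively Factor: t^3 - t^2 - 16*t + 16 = (t - 4)*(t^2 + 3*t - 4) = (t - 4)*(t + 4)*(t - 1)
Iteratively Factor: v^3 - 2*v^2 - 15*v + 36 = (v + 4)*(v^2 - 6*v + 9) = (v - 3)*(v + 4)*(v - 3)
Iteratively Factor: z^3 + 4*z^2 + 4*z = (z + 2)*(z^2 + 2*z) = z*(z + 2)*(z + 2)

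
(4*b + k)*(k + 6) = 4*b*k + 24*b + k^2 + 6*k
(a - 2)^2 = a^2 - 4*a + 4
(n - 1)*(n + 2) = n^2 + n - 2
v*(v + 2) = v^2 + 2*v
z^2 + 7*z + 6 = (z + 1)*(z + 6)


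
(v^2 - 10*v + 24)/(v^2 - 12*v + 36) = (v - 4)/(v - 6)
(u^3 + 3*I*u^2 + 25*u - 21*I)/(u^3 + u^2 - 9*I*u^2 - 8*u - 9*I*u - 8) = (u^2 + 4*I*u + 21)/(u^2 + u*(1 - 8*I) - 8*I)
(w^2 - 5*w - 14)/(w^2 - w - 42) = (w + 2)/(w + 6)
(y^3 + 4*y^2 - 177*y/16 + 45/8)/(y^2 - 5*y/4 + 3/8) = (4*y^2 + 19*y - 30)/(2*(2*y - 1))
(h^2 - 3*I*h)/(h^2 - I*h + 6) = h/(h + 2*I)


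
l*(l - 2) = l^2 - 2*l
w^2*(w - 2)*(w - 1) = w^4 - 3*w^3 + 2*w^2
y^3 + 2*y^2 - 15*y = y*(y - 3)*(y + 5)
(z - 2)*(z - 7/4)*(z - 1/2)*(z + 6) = z^4 + 7*z^3/4 - 161*z^2/8 + 61*z/2 - 21/2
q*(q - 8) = q^2 - 8*q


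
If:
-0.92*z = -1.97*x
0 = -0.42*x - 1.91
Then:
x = -4.55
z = -9.74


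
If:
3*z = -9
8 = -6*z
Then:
No Solution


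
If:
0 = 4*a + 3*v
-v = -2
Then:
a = -3/2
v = 2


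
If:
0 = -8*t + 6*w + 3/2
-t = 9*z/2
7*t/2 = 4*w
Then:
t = 6/11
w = 21/44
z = -4/33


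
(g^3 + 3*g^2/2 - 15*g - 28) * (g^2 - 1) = g^5 + 3*g^4/2 - 16*g^3 - 59*g^2/2 + 15*g + 28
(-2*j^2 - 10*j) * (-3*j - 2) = 6*j^3 + 34*j^2 + 20*j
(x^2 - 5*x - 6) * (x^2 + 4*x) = x^4 - x^3 - 26*x^2 - 24*x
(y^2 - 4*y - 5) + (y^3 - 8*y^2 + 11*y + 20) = y^3 - 7*y^2 + 7*y + 15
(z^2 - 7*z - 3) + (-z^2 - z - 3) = -8*z - 6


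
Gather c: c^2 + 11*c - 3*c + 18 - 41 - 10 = c^2 + 8*c - 33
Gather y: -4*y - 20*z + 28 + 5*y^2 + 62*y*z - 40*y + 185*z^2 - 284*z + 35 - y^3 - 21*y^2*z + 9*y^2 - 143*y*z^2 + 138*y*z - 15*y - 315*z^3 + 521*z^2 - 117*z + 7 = -y^3 + y^2*(14 - 21*z) + y*(-143*z^2 + 200*z - 59) - 315*z^3 + 706*z^2 - 421*z + 70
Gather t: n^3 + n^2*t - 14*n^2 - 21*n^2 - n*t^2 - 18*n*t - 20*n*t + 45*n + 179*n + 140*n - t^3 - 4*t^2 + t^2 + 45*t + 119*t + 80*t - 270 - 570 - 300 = n^3 - 35*n^2 + 364*n - t^3 + t^2*(-n - 3) + t*(n^2 - 38*n + 244) - 1140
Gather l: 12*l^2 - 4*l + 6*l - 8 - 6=12*l^2 + 2*l - 14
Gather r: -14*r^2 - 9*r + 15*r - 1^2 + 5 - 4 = -14*r^2 + 6*r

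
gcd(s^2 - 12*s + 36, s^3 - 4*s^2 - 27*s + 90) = s - 6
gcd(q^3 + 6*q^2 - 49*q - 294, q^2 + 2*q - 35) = q + 7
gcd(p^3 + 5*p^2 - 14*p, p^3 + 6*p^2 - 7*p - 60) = 1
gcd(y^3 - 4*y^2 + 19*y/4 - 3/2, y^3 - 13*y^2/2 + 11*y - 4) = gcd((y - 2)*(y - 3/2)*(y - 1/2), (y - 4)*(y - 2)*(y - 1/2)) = y^2 - 5*y/2 + 1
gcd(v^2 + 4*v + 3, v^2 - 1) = v + 1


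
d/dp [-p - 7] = -1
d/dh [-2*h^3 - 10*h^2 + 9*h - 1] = -6*h^2 - 20*h + 9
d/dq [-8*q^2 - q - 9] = -16*q - 1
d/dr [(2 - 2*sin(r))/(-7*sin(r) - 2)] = 18*cos(r)/(7*sin(r) + 2)^2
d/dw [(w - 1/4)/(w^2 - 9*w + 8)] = (-w^2 + w/2 + 23/4)/(w^4 - 18*w^3 + 97*w^2 - 144*w + 64)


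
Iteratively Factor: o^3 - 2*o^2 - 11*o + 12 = (o + 3)*(o^2 - 5*o + 4) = (o - 4)*(o + 3)*(o - 1)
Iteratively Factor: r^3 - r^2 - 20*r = (r - 5)*(r^2 + 4*r) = (r - 5)*(r + 4)*(r)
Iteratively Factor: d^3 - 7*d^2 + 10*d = (d)*(d^2 - 7*d + 10) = d*(d - 2)*(d - 5)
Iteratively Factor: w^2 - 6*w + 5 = (w - 1)*(w - 5)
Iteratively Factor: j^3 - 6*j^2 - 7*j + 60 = (j + 3)*(j^2 - 9*j + 20) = (j - 4)*(j + 3)*(j - 5)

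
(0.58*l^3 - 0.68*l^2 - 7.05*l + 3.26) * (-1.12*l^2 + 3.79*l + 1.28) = -0.6496*l^5 + 2.9598*l^4 + 6.0612*l^3 - 31.2411*l^2 + 3.3314*l + 4.1728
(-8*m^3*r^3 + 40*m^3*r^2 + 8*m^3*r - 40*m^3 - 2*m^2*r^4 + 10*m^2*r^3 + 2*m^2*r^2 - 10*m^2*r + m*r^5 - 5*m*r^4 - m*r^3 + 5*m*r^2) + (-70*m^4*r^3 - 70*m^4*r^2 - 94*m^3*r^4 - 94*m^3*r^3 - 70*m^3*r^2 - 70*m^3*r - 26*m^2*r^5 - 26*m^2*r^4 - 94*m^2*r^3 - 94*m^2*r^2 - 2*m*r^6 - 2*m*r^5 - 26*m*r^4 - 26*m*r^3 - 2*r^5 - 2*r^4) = -70*m^4*r^3 - 70*m^4*r^2 - 94*m^3*r^4 - 102*m^3*r^3 - 30*m^3*r^2 - 62*m^3*r - 40*m^3 - 26*m^2*r^5 - 28*m^2*r^4 - 84*m^2*r^3 - 92*m^2*r^2 - 10*m^2*r - 2*m*r^6 - m*r^5 - 31*m*r^4 - 27*m*r^3 + 5*m*r^2 - 2*r^5 - 2*r^4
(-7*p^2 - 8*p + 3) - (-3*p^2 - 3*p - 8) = -4*p^2 - 5*p + 11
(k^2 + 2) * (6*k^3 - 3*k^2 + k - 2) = 6*k^5 - 3*k^4 + 13*k^3 - 8*k^2 + 2*k - 4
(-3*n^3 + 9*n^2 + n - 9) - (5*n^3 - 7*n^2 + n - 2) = -8*n^3 + 16*n^2 - 7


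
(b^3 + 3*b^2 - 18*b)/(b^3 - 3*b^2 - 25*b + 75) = b*(b + 6)/(b^2 - 25)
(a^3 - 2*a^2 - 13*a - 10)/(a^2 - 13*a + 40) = (a^2 + 3*a + 2)/(a - 8)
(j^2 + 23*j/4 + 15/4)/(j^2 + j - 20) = (j + 3/4)/(j - 4)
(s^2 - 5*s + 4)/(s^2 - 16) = (s - 1)/(s + 4)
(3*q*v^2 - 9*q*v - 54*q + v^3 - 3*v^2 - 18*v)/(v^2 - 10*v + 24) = (3*q*v + 9*q + v^2 + 3*v)/(v - 4)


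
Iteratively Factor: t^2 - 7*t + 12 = (t - 3)*(t - 4)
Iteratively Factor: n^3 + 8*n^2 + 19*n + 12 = (n + 4)*(n^2 + 4*n + 3) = (n + 1)*(n + 4)*(n + 3)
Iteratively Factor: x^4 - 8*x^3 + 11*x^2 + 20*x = (x)*(x^3 - 8*x^2 + 11*x + 20) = x*(x + 1)*(x^2 - 9*x + 20) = x*(x - 4)*(x + 1)*(x - 5)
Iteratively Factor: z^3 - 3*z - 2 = (z - 2)*(z^2 + 2*z + 1) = (z - 2)*(z + 1)*(z + 1)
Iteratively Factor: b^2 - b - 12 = (b + 3)*(b - 4)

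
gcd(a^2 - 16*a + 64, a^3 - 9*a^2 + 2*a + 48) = a - 8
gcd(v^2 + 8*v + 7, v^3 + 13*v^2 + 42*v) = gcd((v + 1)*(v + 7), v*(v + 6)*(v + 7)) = v + 7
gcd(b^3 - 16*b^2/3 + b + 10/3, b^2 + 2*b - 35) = b - 5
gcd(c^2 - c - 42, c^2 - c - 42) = c^2 - c - 42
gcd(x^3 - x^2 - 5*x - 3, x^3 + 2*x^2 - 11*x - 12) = x^2 - 2*x - 3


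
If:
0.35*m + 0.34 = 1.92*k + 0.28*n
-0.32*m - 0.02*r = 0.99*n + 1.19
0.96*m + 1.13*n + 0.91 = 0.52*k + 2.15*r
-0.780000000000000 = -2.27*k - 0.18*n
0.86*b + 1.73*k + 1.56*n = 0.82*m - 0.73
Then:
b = 1.08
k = 0.45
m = 0.43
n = -1.34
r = -0.20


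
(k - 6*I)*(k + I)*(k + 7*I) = k^3 + 2*I*k^2 + 41*k + 42*I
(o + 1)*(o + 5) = o^2 + 6*o + 5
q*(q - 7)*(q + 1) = q^3 - 6*q^2 - 7*q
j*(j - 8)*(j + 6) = j^3 - 2*j^2 - 48*j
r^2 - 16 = (r - 4)*(r + 4)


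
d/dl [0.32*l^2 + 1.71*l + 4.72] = 0.64*l + 1.71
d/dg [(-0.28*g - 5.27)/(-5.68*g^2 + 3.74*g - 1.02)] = (-1.5904*g^2 - 59.8672*g + 19.9954)/(32.2624*g^4 - 42.4864*g^3 + 25.5748*g^2 - 7.6296*g + 1.0404)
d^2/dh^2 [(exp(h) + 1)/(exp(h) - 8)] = 9*(exp(h) + 8)*exp(h)/(exp(3*h) - 24*exp(2*h) + 192*exp(h) - 512)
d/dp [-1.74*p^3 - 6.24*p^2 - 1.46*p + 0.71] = -5.22*p^2 - 12.48*p - 1.46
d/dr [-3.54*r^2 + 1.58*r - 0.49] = 1.58 - 7.08*r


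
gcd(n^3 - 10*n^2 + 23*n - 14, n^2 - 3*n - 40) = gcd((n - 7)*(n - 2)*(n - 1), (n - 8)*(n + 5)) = 1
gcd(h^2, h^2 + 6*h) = h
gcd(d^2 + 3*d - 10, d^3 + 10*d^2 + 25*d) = d + 5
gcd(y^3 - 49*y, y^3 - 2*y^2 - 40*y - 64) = 1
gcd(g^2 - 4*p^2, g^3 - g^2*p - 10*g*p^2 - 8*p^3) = g + 2*p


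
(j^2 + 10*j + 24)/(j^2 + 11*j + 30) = (j + 4)/(j + 5)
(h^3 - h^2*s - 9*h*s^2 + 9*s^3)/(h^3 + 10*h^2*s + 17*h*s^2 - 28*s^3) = (h^2 - 9*s^2)/(h^2 + 11*h*s + 28*s^2)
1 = 1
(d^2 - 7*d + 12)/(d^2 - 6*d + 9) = (d - 4)/(d - 3)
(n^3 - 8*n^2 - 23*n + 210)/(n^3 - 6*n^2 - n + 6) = (n^2 - 2*n - 35)/(n^2 - 1)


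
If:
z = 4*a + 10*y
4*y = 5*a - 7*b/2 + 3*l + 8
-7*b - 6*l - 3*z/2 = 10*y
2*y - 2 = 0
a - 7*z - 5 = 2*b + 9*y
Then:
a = -571/193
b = -795/386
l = 2767/2316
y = 1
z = -354/193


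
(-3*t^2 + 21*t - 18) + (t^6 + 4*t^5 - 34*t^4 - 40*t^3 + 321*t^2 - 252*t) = t^6 + 4*t^5 - 34*t^4 - 40*t^3 + 318*t^2 - 231*t - 18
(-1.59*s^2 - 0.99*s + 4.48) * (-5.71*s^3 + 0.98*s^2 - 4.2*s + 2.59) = 9.0789*s^5 + 4.0947*s^4 - 19.873*s^3 + 4.4303*s^2 - 21.3801*s + 11.6032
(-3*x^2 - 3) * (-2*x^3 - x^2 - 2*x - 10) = 6*x^5 + 3*x^4 + 12*x^3 + 33*x^2 + 6*x + 30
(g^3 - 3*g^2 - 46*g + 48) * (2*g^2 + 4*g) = 2*g^5 - 2*g^4 - 104*g^3 - 88*g^2 + 192*g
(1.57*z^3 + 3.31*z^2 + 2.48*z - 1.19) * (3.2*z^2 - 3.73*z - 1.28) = 5.024*z^5 + 4.7359*z^4 - 6.4199*z^3 - 17.2952*z^2 + 1.2643*z + 1.5232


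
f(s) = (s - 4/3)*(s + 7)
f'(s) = 2*s + 17/3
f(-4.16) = -15.60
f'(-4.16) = -2.65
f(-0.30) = -10.94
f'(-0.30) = 5.07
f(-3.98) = -16.05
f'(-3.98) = -2.29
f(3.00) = 16.67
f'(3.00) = 11.67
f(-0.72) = -12.89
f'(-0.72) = 4.23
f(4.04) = 29.88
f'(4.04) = 13.75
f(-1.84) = -16.37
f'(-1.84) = 1.99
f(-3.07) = -17.31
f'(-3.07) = -0.47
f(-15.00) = 130.67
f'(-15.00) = -24.33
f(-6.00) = -7.33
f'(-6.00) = -6.33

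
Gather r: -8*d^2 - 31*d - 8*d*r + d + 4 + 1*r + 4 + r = -8*d^2 - 30*d + r*(2 - 8*d) + 8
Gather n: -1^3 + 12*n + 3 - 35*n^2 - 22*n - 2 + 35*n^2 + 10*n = 0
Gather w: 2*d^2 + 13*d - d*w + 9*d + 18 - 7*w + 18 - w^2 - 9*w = 2*d^2 + 22*d - w^2 + w*(-d - 16) + 36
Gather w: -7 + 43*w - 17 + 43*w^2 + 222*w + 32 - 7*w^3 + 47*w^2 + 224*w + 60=-7*w^3 + 90*w^2 + 489*w + 68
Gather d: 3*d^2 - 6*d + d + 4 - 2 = 3*d^2 - 5*d + 2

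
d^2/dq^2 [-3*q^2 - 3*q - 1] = -6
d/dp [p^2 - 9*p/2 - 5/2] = 2*p - 9/2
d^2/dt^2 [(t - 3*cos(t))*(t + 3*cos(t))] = 20 - 36*sin(t)^2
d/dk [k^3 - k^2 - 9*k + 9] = 3*k^2 - 2*k - 9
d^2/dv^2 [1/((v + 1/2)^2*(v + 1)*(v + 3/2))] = 16*(160*v^4 + 680*v^3 + 1068*v^2 + 734*v + 187)/(128*v^10 + 1216*v^9 + 5088*v^8 + 12336*v^7 + 19176*v^6 + 19956*v^5 + 14074*v^4 + 6641*v^3 + 2007*v^2 + 351*v + 27)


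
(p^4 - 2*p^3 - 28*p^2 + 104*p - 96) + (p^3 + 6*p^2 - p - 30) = p^4 - p^3 - 22*p^2 + 103*p - 126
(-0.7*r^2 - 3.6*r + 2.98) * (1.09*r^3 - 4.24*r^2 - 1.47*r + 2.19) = -0.763*r^5 - 0.956*r^4 + 19.5412*r^3 - 8.8762*r^2 - 12.2646*r + 6.5262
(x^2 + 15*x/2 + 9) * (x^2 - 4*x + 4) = x^4 + 7*x^3/2 - 17*x^2 - 6*x + 36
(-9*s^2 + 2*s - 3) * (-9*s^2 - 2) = 81*s^4 - 18*s^3 + 45*s^2 - 4*s + 6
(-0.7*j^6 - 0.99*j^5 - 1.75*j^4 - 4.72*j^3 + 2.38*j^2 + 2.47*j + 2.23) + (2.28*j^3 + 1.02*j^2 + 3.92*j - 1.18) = -0.7*j^6 - 0.99*j^5 - 1.75*j^4 - 2.44*j^3 + 3.4*j^2 + 6.39*j + 1.05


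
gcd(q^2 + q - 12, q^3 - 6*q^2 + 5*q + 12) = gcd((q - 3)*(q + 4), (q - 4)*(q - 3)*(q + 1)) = q - 3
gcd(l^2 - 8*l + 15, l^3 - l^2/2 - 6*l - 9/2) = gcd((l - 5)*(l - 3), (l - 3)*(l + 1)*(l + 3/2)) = l - 3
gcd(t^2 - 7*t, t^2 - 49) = t - 7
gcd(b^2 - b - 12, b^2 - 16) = b - 4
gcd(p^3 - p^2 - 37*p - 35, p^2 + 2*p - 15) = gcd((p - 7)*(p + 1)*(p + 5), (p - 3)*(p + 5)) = p + 5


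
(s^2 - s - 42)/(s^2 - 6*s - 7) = (s + 6)/(s + 1)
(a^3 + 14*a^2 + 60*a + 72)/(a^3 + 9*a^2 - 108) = (a + 2)/(a - 3)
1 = 1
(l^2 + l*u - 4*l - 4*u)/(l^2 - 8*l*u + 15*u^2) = (l^2 + l*u - 4*l - 4*u)/(l^2 - 8*l*u + 15*u^2)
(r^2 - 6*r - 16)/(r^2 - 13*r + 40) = (r + 2)/(r - 5)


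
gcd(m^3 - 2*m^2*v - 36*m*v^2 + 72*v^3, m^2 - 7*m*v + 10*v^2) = -m + 2*v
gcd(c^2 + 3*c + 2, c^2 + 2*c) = c + 2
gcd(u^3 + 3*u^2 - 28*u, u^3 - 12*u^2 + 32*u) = u^2 - 4*u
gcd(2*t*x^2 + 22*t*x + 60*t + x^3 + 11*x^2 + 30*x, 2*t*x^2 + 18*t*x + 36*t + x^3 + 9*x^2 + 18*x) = 2*t*x + 12*t + x^2 + 6*x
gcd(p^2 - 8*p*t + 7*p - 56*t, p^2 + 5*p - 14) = p + 7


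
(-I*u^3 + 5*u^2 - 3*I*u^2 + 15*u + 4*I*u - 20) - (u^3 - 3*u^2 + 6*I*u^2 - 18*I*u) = -u^3 - I*u^3 + 8*u^2 - 9*I*u^2 + 15*u + 22*I*u - 20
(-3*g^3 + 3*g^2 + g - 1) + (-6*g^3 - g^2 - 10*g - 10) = -9*g^3 + 2*g^2 - 9*g - 11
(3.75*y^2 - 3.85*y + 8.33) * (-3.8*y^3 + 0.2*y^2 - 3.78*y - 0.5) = -14.25*y^5 + 15.38*y^4 - 46.599*y^3 + 14.344*y^2 - 29.5624*y - 4.165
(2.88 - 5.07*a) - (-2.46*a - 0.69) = 3.57 - 2.61*a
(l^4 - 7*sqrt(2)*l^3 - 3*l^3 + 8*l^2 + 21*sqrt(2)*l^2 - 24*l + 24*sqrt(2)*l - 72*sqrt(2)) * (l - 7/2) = l^5 - 7*sqrt(2)*l^4 - 13*l^4/2 + 37*l^3/2 + 91*sqrt(2)*l^3/2 - 99*sqrt(2)*l^2/2 - 52*l^2 - 156*sqrt(2)*l + 84*l + 252*sqrt(2)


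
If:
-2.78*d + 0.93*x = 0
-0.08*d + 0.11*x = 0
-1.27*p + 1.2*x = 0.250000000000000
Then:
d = 0.00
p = -0.20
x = 0.00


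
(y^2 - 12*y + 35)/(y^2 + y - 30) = (y - 7)/(y + 6)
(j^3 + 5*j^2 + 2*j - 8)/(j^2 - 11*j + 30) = (j^3 + 5*j^2 + 2*j - 8)/(j^2 - 11*j + 30)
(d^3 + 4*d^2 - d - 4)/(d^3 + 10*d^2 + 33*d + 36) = (d^2 - 1)/(d^2 + 6*d + 9)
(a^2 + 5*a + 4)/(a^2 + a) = (a + 4)/a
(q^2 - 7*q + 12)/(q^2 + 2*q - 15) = (q - 4)/(q + 5)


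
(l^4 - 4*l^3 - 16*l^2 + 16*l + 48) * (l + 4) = l^5 - 32*l^3 - 48*l^2 + 112*l + 192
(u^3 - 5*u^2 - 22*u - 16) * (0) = 0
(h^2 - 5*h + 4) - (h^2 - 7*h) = 2*h + 4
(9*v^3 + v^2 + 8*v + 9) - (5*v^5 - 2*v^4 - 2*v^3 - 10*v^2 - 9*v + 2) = -5*v^5 + 2*v^4 + 11*v^3 + 11*v^2 + 17*v + 7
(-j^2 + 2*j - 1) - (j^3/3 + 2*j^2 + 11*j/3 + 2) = -j^3/3 - 3*j^2 - 5*j/3 - 3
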